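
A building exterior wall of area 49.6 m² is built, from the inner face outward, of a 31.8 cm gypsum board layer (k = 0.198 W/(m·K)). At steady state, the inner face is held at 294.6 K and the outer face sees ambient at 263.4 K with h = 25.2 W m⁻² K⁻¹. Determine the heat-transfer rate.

Q = 940 W

Treat each layer as a resistance in series:
  R_gypsum board = L/(kA) = 0.318/(0.198·49.6) = 0.03238 K/W
  R_conv,out = 1/(hA) = 1/(25.2·49.6) = 8.001×10^-4 K/W
ΣR = 0.03238 + 8.001×10^-4 = 0.03318 K/W
Q = ΔT/ΣR = (294.6 K − 263.4 K)/0.03318 = 940 W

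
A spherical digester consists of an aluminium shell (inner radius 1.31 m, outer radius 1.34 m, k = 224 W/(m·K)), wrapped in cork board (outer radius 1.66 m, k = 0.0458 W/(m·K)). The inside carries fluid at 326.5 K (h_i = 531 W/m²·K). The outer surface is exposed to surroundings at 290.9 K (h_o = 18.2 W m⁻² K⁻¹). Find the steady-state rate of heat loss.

Q = 141 W

Series thermal resistances, inner to outer:
  R_conv,in = 1/(4πr²h) = 1/(4π·1.31²·531) = 8.733×10^-5 K/W
  R_aluminium = (1/1.31 − 1/1.34)/(4πk) = 0.01709/(4π·224) = 6.071×10^-6 K/W
  R_cork board = (1/1.34 − 1/1.66)/(4πk) = 0.1439/(4π·0.0458) = 0.2500 K/W
  R_conv,out = 1/(4πr²h) = 1/(4π·1.66²·18.2) = 0.001587 K/W
ΣR = 8.733×10^-5 + 6.071×10^-6 + 0.2500 + 0.001587 = 0.2517 K/W
Q = ΔT/ΣR = (326.5 K − 290.9 K)/0.2517 = 141 W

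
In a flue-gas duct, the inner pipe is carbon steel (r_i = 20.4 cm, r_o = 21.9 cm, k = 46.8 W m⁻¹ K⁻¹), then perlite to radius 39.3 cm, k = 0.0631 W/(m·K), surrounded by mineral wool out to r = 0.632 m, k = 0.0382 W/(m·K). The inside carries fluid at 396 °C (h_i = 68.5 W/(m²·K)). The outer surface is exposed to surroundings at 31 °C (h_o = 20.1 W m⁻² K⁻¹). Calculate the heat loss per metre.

Treat each layer as a resistance in series:
  R'_conv,in = 1/(2πr h) = 1/(2π·0.204·68.5) = 0.01139 m·K/W
  R'_carbon steel = ln(0.219/0.204)/(2πk) = 0.07095/(2π·46.8) = 2.413×10^-4 m·K/W
  R'_perlite = ln(0.393/0.219)/(2πk) = 0.5847/(2π·0.0631) = 1.475 m·K/W
  R'_mineral wool = ln(0.632/0.393)/(2πk) = 0.4751/(2π·0.0382) = 1.979 m·K/W
  R'_conv,out = 1/(2πr h) = 1/(2π·0.632·20.1) = 0.01253 m·K/W
ΣR = 0.01139 + 2.413×10^-4 + 1.475 + 1.979 + 0.01253 = 3.478 m·K/W
Q' = ΔT/ΣR = (396 °C − 31 °C)/3.478 = 105 W/m

Q' = 105 W/m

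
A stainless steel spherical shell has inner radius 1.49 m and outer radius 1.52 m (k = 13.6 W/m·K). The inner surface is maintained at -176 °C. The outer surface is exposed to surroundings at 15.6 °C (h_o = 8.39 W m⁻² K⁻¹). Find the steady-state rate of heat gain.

Treat each layer as a resistance in series:
  R_stainless steel = (1/1.49 − 1/1.52)/(4πk) = 0.01325/(4π·13.6) = 7.751×10^-5 K/W
  R_conv,out = 1/(4πr²h) = 1/(4π·1.52²·8.39) = 0.004105 K/W
ΣR = 7.751×10^-5 + 0.004105 = 0.004183 K/W
Q = ΔT/ΣR = (-176 °C − 15.6 °C)/0.004183 = -45800 W
(Negative Q ⇒ heat flows inward; heat gain = 45800 W.)

Q = 45.8 kW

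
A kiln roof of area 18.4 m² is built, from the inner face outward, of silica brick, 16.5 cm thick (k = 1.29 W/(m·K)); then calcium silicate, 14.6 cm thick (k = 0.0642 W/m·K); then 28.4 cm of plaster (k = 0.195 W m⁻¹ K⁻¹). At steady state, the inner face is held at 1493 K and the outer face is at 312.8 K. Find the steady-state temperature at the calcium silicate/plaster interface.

Resistance network (inner→outer):
  R_silica brick = L/(kA) = 0.165/(1.29·18.4) = 0.006951 K/W
  R_calcium silicate = L/(kA) = 0.146/(0.0642·18.4) = 0.1236 K/W
  R_plaster = L/(kA) = 0.284/(0.195·18.4) = 0.07915 K/W
ΣR = 0.006951 + 0.1236 + 0.07915 = 0.2097 K/W
Q = ΔT/ΣR = (1493 K − 312.8 K)/0.2097 = 5628 W
From the inner boundary to the calcium silicate/plaster interface, ΣR_partial = 0.1306 K/W.
T_interface = T_in − Q·ΣR_partial = 1493 K − (5628)(0.1306) = 758 K

T = 758 K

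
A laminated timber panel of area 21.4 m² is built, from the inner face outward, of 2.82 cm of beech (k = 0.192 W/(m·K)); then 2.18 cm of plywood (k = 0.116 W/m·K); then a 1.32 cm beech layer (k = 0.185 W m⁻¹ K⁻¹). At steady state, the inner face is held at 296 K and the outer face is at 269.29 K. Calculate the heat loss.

Series thermal resistances, inner to outer:
  R_beech = L/(kA) = 0.0282/(0.192·21.4) = 0.006863 K/W
  R_plywood = L/(kA) = 0.0218/(0.116·21.4) = 0.008782 K/W
  R_beech = L/(kA) = 0.0132/(0.185·21.4) = 0.003334 K/W
ΣR = 0.006863 + 0.008782 + 0.003334 = 0.01898 K/W
Q = ΔT/ΣR = (296 K − 269.29 K)/0.01898 = 1410 W

Q = 1410 W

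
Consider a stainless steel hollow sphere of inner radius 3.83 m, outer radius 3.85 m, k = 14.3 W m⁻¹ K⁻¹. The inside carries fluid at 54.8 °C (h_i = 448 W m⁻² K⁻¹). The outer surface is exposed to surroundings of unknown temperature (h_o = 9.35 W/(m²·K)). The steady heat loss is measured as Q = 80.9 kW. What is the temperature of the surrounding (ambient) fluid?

Sum the resistances:
  R_conv,in = 1/(4πr²h) = 1/(4π·3.83²·448) = 1.211×10^-5 K/W
  R_stainless steel = (1/3.83 − 1/3.85)/(4πk) = 0.001356/(4π·14.3) = 7.548×10^-6 K/W
  R_conv,out = 1/(4πr²h) = 1/(4π·3.85²·9.35) = 5.742×10^-4 K/W
ΣR = 5.938×10^-4 K/W
ΔT = Q·ΣR = 80900 × 5.938×10^-4 = 48.04 K
Heat flows outward, so T_out = T_in − ΔT = 54.8 − 48.04 = 6.76 °C

T_out = 6.76 °C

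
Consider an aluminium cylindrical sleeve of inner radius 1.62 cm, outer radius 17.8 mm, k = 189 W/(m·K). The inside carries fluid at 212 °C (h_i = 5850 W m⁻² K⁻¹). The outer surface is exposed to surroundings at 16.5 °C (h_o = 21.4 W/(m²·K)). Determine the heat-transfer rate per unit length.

Q' = 466 W/m

Series thermal resistances, inner to outer:
  R'_conv,in = 1/(2πr h) = 1/(2π·0.0162·5850) = 0.001679 m·K/W
  R'_aluminium = ln(0.0178/0.0162)/(2πk) = 0.09419/(2π·189) = 7.931×10^-5 m·K/W
  R'_conv,out = 1/(2πr h) = 1/(2π·0.0178·21.4) = 0.4178 m·K/W
ΣR = 0.001679 + 7.931×10^-5 + 0.4178 = 0.4196 m·K/W
Q' = ΔT/ΣR = (212 °C − 16.5 °C)/0.4196 = 466 W/m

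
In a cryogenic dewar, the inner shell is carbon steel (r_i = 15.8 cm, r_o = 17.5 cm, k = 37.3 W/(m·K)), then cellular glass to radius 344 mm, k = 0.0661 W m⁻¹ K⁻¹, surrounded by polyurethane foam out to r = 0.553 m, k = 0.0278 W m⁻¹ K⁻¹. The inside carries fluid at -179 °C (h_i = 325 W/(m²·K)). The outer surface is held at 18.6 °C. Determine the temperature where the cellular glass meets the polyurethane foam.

T = -76.5 °C

Series thermal resistances, inner to outer:
  R_conv,in = 1/(4πr²h) = 1/(4π·0.158²·325) = 0.009808 K/W
  R_carbon steel = (1/0.158 − 1/0.175)/(4πk) = 0.6148/(4π·37.3) = 0.001312 K/W
  R_cellular glass = (1/0.175 − 1/0.344)/(4πk) = 2.807/(4π·0.0661) = 3.380 K/W
  R_polyurethane foam = (1/0.344 − 1/0.553)/(4πk) = 1.099/(4π·0.0278) = 3.145 K/W
ΣR = 0.009808 + 0.001312 + 3.380 + 3.145 = 6.536 K/W
Q = ΔT/ΣR = (-179 °C − 18.6 °C)/6.536 = -30.23 W
From the inner boundary to the cellular glass/polyurethane foam interface, ΣR_partial = 3.391 K/W.
T_interface = T_in − Q·ΣR_partial = -179 °C − (-30.23)(3.391) = -76.5 °C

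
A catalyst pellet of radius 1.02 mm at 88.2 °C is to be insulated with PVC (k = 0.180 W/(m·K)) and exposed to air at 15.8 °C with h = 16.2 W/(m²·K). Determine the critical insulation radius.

For a sphere, r_cr = 2k_ins/h = 2·0.180/16.2 = 0.0222 m = 2.22 cm

r_cr = 2.22 cm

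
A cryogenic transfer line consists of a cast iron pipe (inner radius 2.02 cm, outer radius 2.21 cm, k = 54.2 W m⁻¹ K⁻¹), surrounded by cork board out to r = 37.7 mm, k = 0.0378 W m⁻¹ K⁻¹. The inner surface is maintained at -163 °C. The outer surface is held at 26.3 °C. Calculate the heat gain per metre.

Treat each layer as a resistance in series:
  R'_cast iron = ln(0.0221/0.0202)/(2πk) = 0.08990/(2π·54.2) = 2.640×10^-4 m·K/W
  R'_cork board = ln(0.0377/0.0221)/(2πk) = 0.5341/(2π·0.0378) = 2.249 m·K/W
ΣR = 2.640×10^-4 + 2.249 = 2.249 m·K/W
Q' = ΔT/ΣR = (-163 °C − 26.3 °C)/2.249 = -84.2 W/m
(Negative Q' ⇒ heat flows inward; heat gain = 84.2 W/m.)

Q' = 84.2 W/m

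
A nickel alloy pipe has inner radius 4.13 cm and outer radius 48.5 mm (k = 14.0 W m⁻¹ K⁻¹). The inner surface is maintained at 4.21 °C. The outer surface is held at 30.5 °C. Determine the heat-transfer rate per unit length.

Q' = 2πk·ΔT/ln(r₂/r₁) = 2π × 14.0 × 26.29 / ln(0.0485/0.0413) = 14400 W/m

Q' = 14.4 kW/m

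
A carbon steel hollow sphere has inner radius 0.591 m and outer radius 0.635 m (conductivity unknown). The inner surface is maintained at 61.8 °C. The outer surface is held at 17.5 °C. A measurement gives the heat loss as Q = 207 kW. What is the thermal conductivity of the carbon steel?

k = 43.6 W/m·K

ΣR = ΔT/Q = |61.8 − 17.5|/2.07×10^5 = 2.140×10^-4 K/W
(1/r₁−1/r₂)/(4πk) = 2.140×10^-4 ⇒ k = 0.1172/(4π·2.140×10^-4) = 43.6 W/m·K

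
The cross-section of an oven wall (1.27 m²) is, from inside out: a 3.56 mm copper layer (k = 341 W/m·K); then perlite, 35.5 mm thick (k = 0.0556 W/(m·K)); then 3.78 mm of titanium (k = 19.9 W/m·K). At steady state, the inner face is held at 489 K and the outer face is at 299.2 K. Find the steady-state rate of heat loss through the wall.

Treat each layer as a resistance in series:
  R_copper = L/(kA) = 0.00356/(341·1.27) = 8.220×10^-6 K/W
  R_perlite = L/(kA) = 0.0355/(0.0556·1.27) = 0.5027 K/W
  R_titanium = L/(kA) = 0.00378/(19.9·1.27) = 1.496×10^-4 K/W
ΣR = 8.220×10^-6 + 0.5027 + 1.496×10^-4 = 0.5029 K/W
Q = ΔT/ΣR = (489 K − 299.2 K)/0.5029 = 377 W

Q = 377 W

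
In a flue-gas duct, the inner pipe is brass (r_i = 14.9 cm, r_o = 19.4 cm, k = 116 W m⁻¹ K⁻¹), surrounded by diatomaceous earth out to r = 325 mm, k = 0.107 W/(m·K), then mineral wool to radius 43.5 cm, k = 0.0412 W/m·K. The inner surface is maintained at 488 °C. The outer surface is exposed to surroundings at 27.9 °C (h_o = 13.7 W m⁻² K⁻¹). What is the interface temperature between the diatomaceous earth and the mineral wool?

T = 304 °C

Resistance network (inner→outer):
  R'_brass = ln(0.194/0.149)/(2πk) = 0.2639/(2π·116) = 3.621×10^-4 m·K/W
  R'_diatomaceous earth = ln(0.325/0.194)/(2πk) = 0.5160/(2π·0.107) = 0.7675 m·K/W
  R'_mineral wool = ln(0.435/0.325)/(2πk) = 0.2915/(2π·0.0412) = 1.126 m·K/W
  R'_conv,out = 1/(2πr h) = 1/(2π·0.435·13.7) = 0.02671 m·K/W
ΣR = 3.621×10^-4 + 0.7675 + 1.126 + 0.02671 = 1.921 m·K/W
Q' = ΔT/ΣR = (488 °C − 27.9 °C)/1.921 = 239.5 W/m
From the inner boundary to the diatomaceous earth/mineral wool interface, ΣR_partial = 0.7679 m·K/W.
T_interface = T_in − Q'·ΣR_partial = 488 °C − (239.5)(0.7679) = 304 °C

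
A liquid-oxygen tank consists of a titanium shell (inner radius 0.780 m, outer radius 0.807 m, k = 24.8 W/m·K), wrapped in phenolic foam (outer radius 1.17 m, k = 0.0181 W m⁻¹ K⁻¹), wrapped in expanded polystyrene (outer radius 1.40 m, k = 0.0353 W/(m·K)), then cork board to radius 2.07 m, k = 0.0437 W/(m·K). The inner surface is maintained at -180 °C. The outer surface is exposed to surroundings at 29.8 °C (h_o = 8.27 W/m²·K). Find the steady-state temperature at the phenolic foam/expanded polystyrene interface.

Resistance network (inner→outer):
  R_titanium = (1/0.780 − 1/0.807)/(4πk) = 0.04289/(4π·24.8) = 1.376×10^-4 K/W
  R_phenolic foam = (1/0.807 − 1/1.17)/(4πk) = 0.3845/(4π·0.0181) = 1.690 K/W
  R_expanded polystyrene = (1/1.17 − 1/1.40)/(4πk) = 0.1404/(4π·0.0353) = 0.3165 K/W
  R_cork board = (1/1.40 − 1/2.07)/(4πk) = 0.2312/(4π·0.0437) = 0.4210 K/W
  R_conv,out = 1/(4πr²h) = 1/(4π·2.07²·8.27) = 0.002246 K/W
ΣR = 1.376×10^-4 + 1.690 + 0.3165 + 0.4210 + 0.002246 = 2.430 K/W
Q = ΔT/ΣR = (-180 °C − 29.8 °C)/2.430 = -86.34 W
From the inner boundary to the phenolic foam/expanded polystyrene interface, ΣR_partial = 1.690 K/W.
T_interface = T_in − Q·ΣR_partial = -180 °C − (-86.34)(1.690) = -34.1 °C

T = -34.1 °C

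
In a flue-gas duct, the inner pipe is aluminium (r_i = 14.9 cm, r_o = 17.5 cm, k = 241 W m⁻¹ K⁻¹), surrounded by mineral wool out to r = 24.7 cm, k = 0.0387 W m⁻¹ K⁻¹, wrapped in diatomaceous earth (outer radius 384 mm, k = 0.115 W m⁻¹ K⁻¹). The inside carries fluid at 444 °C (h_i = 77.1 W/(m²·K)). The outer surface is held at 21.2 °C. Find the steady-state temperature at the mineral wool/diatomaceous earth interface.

T = 148 °C

Series thermal resistances, inner to outer:
  R'_conv,in = 1/(2πr h) = 1/(2π·0.149·77.1) = 0.01385 m·K/W
  R'_aluminium = ln(0.175/0.149)/(2πk) = 0.1608/(2π·241) = 1.062×10^-4 m·K/W
  R'_mineral wool = ln(0.247/0.175)/(2πk) = 0.3446/(2π·0.0387) = 1.417 m·K/W
  R'_diatomaceous earth = ln(0.384/0.247)/(2πk) = 0.4413/(2π·0.115) = 0.6107 m·K/W
ΣR = 0.01385 + 1.062×10^-4 + 1.417 + 0.6107 = 2.042 m·K/W
Q' = ΔT/ΣR = (444 °C − 21.2 °C)/2.042 = 207.1 W/m
From the inner boundary to the mineral wool/diatomaceous earth interface, ΣR_partial = 1.431 m·K/W.
T_interface = T_in − Q'·ΣR_partial = 444 °C − (207.1)(1.431) = 148 °C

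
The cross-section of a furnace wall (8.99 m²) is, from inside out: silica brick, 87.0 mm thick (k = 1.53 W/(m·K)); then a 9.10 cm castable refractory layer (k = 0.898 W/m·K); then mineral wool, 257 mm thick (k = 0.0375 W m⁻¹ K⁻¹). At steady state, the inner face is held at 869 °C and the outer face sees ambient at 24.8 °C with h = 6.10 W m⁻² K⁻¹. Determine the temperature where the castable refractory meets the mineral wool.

Treat each layer as a resistance in series:
  R_silica brick = L/(kA) = 0.0870/(1.53·8.99) = 0.006325 K/W
  R_castable refractory = L/(kA) = 0.0910/(0.898·8.99) = 0.01127 K/W
  R_mineral wool = L/(kA) = 0.257/(0.0375·8.99) = 0.7623 K/W
  R_conv,out = 1/(hA) = 1/(6.10·8.99) = 0.01824 K/W
ΣR = 0.006325 + 0.01127 + 0.7623 + 0.01824 = 0.7981 K/W
Q = ΔT/ΣR = (869 °C − 24.8 °C)/0.7981 = 1058 W
From the inner boundary to the castable refractory/mineral wool interface, ΣR_partial = 0.01759 K/W.
T_interface = T_in − Q·ΣR_partial = 869 °C − (1058)(0.01759) = 850 °C

T = 850 °C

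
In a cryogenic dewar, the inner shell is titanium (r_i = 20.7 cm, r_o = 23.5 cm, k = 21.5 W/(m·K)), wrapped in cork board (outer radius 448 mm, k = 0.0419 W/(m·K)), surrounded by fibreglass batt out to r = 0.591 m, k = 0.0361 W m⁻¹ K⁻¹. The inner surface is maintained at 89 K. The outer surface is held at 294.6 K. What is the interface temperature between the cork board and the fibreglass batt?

Series thermal resistances, inner to outer:
  R_titanium = (1/0.207 − 1/0.235)/(4πk) = 0.5756/(4π·21.5) = 0.002130 K/W
  R_cork board = (1/0.235 − 1/0.448)/(4πk) = 2.023/(4π·0.0419) = 3.842 K/W
  R_fibreglass batt = (1/0.448 − 1/0.591)/(4πk) = 0.5401/(4π·0.0361) = 1.191 K/W
ΣR = 0.002130 + 3.842 + 1.191 = 5.035 K/W
Q = ΔT/ΣR = (89 K − 294.6 K)/5.035 = -40.83 W
From the inner boundary to the cork board/fibreglass batt interface, ΣR_partial = 3.844 K/W.
T_interface = T_in − Q·ΣR_partial = 89 K − (-40.83)(3.844) = 246.0 K

T = 246.0 K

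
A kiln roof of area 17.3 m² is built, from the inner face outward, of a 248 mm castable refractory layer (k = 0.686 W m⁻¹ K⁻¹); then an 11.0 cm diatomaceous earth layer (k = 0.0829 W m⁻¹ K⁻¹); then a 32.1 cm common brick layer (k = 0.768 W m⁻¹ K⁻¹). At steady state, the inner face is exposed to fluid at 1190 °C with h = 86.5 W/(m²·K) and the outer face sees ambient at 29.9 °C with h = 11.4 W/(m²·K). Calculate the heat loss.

Q = 9100 W

Series thermal resistances, inner to outer:
  R_conv,in = 1/(hA) = 1/(86.5·17.3) = 6.682×10^-4 K/W
  R_castable refractory = L/(kA) = 0.248/(0.686·17.3) = 0.02090 K/W
  R_diatomaceous earth = L/(kA) = 0.110/(0.0829·17.3) = 0.07670 K/W
  R_common brick = L/(kA) = 0.321/(0.768·17.3) = 0.02416 K/W
  R_conv,out = 1/(hA) = 1/(11.4·17.3) = 0.005070 K/W
ΣR = 6.682×10^-4 + 0.02090 + 0.07670 + 0.02416 + 0.005070 = 0.1275 K/W
Q = ΔT/ΣR = (1190 °C − 29.9 °C)/0.1275 = 9100 W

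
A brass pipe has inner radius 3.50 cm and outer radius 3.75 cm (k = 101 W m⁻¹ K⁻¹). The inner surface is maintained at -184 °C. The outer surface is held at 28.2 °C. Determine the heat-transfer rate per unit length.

Q' = 2πk·ΔT/ln(r₂/r₁) = 2π × 101 × 212.2 / ln(0.0375/0.0350) = 1.95×10^6 W/m

Q' = 1.95×10^6 W/m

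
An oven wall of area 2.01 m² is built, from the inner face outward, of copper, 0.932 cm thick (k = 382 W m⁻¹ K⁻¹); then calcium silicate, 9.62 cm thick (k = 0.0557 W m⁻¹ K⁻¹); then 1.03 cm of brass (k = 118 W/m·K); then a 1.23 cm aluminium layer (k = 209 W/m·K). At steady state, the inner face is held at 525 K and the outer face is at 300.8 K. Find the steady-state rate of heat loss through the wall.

Treat each layer as a resistance in series:
  R_copper = L/(kA) = 0.00932/(382·2.01) = 1.214×10^-5 K/W
  R_calcium silicate = L/(kA) = 0.0962/(0.0557·2.01) = 0.8593 K/W
  R_brass = L/(kA) = 0.0103/(118·2.01) = 4.343×10^-5 K/W
  R_aluminium = L/(kA) = 0.0123/(209·2.01) = 2.928×10^-5 K/W
ΣR = 1.214×10^-5 + 0.8593 + 4.343×10^-5 + 2.928×10^-5 = 0.8594 K/W
Q = ΔT/ΣR = (525 K − 300.8 K)/0.8594 = 261 W

Q = 261 W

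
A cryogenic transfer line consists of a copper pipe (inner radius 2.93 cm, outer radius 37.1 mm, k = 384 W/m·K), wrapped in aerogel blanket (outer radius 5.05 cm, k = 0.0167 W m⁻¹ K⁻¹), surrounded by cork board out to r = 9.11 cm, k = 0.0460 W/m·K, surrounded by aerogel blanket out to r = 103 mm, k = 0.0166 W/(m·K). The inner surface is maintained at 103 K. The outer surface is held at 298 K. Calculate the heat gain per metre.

Series thermal resistances, inner to outer:
  R'_copper = ln(0.0371/0.0293)/(2πk) = 0.2360/(2π·384) = 9.783×10^-5 m·K/W
  R'_aerogel blanket = ln(0.0505/0.0371)/(2πk) = 0.3084/(2π·0.0167) = 2.939 m·K/W
  R'_cork board = ln(0.0911/0.0505)/(2πk) = 0.5900/(2π·0.0460) = 2.041 m·K/W
  R'_aerogel blanket = ln(0.103/0.0911)/(2πk) = 0.1228/(2π·0.0166) = 1.177 m·K/W
ΣR = 9.783×10^-5 + 2.939 + 2.041 + 1.177 = 6.157 m·K/W
Q' = ΔT/ΣR = (103 K − 298 K)/6.157 = -31.7 W/m
(Negative Q' ⇒ heat flows inward; heat gain = 31.7 W/m.)

Q' = 31.7 W/m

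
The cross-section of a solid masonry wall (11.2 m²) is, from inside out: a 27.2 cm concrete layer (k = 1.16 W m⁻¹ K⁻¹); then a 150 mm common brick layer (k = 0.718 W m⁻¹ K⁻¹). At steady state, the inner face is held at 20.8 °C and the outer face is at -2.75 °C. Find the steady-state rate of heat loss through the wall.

Series thermal resistances, inner to outer:
  R_concrete = L/(kA) = 0.272/(1.16·11.2) = 0.02094 K/W
  R_common brick = L/(kA) = 0.150/(0.718·11.2) = 0.01865 K/W
ΣR = 0.02094 + 0.01865 = 0.03959 K/W
Q = ΔT/ΣR = (20.8 °C − -2.75 °C)/0.03959 = 595 W

Q = 595 W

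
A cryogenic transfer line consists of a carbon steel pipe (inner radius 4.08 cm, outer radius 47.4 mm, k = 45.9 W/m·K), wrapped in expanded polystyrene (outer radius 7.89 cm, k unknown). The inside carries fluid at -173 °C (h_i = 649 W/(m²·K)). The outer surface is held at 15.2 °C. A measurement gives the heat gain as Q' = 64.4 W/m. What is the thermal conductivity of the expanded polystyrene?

ΣR = ΔT/Q' = |-173 − 15.2|/64.4 = 2.922 m·K/W
Known resistances:
  R'_conv,in = 1/(2πr h) = 1/(2π·0.0408·649) = 0.006011 m·K/W
  R'_carbon steel = ln(0.0474/0.0408)/(2πk) = 0.1499/(2π·45.9) = 5.199×10^-4 m·K/W
R_expanded polystyrene = ΣR − ΣR_known = 2.922 − 0.006531 = 2.915 m·K/W
ln(r₂/r₁)/(2πk) = 2.915 ⇒ k = 0.5096/(2π·2.915) = 0.0278 W/m·K

k = 0.0278 W/m·K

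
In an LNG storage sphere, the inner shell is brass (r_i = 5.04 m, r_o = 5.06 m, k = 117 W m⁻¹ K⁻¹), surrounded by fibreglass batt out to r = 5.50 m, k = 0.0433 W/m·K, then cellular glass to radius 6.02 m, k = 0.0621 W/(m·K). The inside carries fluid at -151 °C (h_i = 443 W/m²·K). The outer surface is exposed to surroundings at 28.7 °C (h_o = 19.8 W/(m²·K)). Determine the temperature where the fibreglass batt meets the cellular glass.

Resistance network (inner→outer):
  R_conv,in = 1/(4πr²h) = 1/(4π·5.04²·443) = 7.072×10^-6 K/W
  R_brass = (1/5.04 − 1/5.06)/(4πk) = 7.842×10^-4/(4π·117) = 5.334×10^-7 K/W
  R_fibreglass batt = (1/5.06 − 1/5.50)/(4πk) = 0.01581/(4π·0.0433) = 0.02906 K/W
  R_cellular glass = (1/5.50 − 1/6.02)/(4πk) = 0.01571/(4π·0.0621) = 0.02013 K/W
  R_conv,out = 1/(4πr²h) = 1/(4π·6.02²·19.8) = 1.109×10^-4 K/W
ΣR = 7.072×10^-6 + 5.334×10^-7 + 0.02906 + 0.02013 + 1.109×10^-4 = 0.04931 K/W
Q = ΔT/ΣR = (-151 °C − 28.7 °C)/0.04931 = -3644 W
From the inner boundary to the fibreglass batt/cellular glass interface, ΣR_partial = 0.02907 K/W.
T_interface = T_in − Q·ΣR_partial = -151 °C − (-3644)(0.02907) = -45.1 °C

T = -45.1 °C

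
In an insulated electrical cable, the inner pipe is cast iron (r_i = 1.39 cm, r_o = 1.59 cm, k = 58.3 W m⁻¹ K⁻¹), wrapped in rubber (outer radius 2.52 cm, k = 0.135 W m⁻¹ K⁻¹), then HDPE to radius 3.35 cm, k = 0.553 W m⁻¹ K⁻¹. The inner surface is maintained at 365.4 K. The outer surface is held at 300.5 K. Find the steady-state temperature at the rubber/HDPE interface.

Series thermal resistances, inner to outer:
  R'_cast iron = ln(0.0159/0.0139)/(2πk) = 0.1344/(2π·58.3) = 3.670×10^-4 m·K/W
  R'_rubber = ln(0.0252/0.0159)/(2πk) = 0.4605/(2π·0.135) = 0.5429 m·K/W
  R'_HDPE = ln(0.0335/0.0252)/(2πk) = 0.2847/(2π·0.553) = 0.08194 m·K/W
ΣR = 3.670×10^-4 + 0.5429 + 0.08194 = 0.6252 m·K/W
Q' = ΔT/ΣR = (365.4 K − 300.5 K)/0.6252 = 103.8 W/m
From the inner boundary to the rubber/HDPE interface, ΣR_partial = 0.5433 m·K/W.
T_interface = T_in − Q'·ΣR_partial = 365.4 K − (103.8)(0.5433) = 309.0 K

T = 309.0 K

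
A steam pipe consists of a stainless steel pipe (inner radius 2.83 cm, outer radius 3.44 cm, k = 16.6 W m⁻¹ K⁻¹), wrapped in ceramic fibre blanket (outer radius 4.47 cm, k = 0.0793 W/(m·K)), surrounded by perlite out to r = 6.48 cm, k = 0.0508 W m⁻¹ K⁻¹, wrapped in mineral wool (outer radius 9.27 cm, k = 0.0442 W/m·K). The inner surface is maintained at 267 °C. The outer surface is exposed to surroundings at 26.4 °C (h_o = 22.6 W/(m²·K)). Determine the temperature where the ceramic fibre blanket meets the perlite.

T = 225 °C

Resistance network (inner→outer):
  R'_stainless steel = ln(0.0344/0.0283)/(2πk) = 0.1952/(2π·16.6) = 0.001871 m·K/W
  R'_ceramic fibre blanket = ln(0.0447/0.0344)/(2πk) = 0.2619/(2π·0.0793) = 0.5257 m·K/W
  R'_perlite = ln(0.0648/0.0447)/(2πk) = 0.3713/(2π·0.0508) = 1.163 m·K/W
  R'_mineral wool = ln(0.0927/0.0648)/(2πk) = 0.3581/(2π·0.0442) = 1.289 m·K/W
  R'_conv,out = 1/(2πr h) = 1/(2π·0.0927·22.6) = 0.07597 m·K/W
ΣR = 0.001871 + 0.5257 + 1.163 + 1.289 + 0.07597 = 3.056 m·K/W
Q' = ΔT/ΣR = (267 °C − 26.4 °C)/3.056 = 78.73 W/m
From the inner boundary to the ceramic fibre blanket/perlite interface, ΣR_partial = 0.5276 m·K/W.
T_interface = T_in − Q'·ΣR_partial = 267 °C − (78.73)(0.5276) = 225 °C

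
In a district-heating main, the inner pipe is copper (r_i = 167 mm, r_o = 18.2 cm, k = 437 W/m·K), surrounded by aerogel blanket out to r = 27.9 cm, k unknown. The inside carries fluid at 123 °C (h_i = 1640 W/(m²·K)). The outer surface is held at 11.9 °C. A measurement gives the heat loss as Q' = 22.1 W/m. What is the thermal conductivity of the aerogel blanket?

ΣR = ΔT/Q' = |123 − 11.9|/22.1 = 5.027 m·K/W
Known resistances:
  R'_conv,in = 1/(2πr h) = 1/(2π·0.167·1640) = 5.811×10^-4 m·K/W
  R'_copper = ln(0.182/0.167)/(2πk) = 0.08601/(2π·437) = 3.133×10^-5 m·K/W
R_aerogel blanket = ΣR − ΣR_known = 5.027 − 6.124×10^-4 = 5.026 m·K/W
ln(r₂/r₁)/(2πk) = 5.026 ⇒ k = 0.4272/(2π·5.026) = 0.0135 W/m·K

k = 0.0135 W/m·K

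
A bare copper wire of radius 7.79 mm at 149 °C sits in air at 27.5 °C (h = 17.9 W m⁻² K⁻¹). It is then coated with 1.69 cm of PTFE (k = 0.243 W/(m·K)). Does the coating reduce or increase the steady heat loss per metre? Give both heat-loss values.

increases: 106 → 109 W/m

Critical radius for a cylinder: r_cr = k/h = 0.0136 m = 1.36 cm.
Outer radius after coating: r₂ = 0.00779 + 0.0169 = 0.02469 m.
r₁ < r_cr < r₂: heat loss rises to a maximum at r_cr then falls. Whether the coating helps depends on whether Q(r₂) has dropped back below Q(r₁).
Bare: R = 1/(2πr₁h) = 1.141 m·K/W; Q = 121.5/1.141 = 106 W/m.
Coated: R = R_cond + R_conv = 1.116 m·K/W; Q = 121.5/1.116 = 109 W/m.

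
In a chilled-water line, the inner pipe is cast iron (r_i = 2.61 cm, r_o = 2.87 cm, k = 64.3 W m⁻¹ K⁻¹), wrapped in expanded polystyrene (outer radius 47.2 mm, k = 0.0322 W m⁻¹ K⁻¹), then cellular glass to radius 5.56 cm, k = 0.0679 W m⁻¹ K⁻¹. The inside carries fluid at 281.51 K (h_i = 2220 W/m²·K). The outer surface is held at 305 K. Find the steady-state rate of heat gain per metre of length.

Resistance network (inner→outer):
  R'_conv,in = 1/(2πr h) = 1/(2π·0.0261·2220) = 0.002747 m·K/W
  R'_cast iron = ln(0.0287/0.0261)/(2πk) = 0.09496/(2π·64.3) = 2.350×10^-4 m·K/W
  R'_expanded polystyrene = ln(0.0472/0.0287)/(2πk) = 0.4975/(2π·0.0322) = 2.459 m·K/W
  R'_cellular glass = ln(0.0556/0.0472)/(2πk) = 0.1638/(2π·0.0679) = 0.3839 m·K/W
ΣR = 0.002747 + 2.350×10^-4 + 2.459 + 0.3839 = 2.846 m·K/W
Q' = ΔT/ΣR = (281.51 K − 305 K)/2.846 = -8.25 W/m
(Negative Q' ⇒ heat flows inward; heat gain = 8.25 W/m.)

Q' = 8.25 W/m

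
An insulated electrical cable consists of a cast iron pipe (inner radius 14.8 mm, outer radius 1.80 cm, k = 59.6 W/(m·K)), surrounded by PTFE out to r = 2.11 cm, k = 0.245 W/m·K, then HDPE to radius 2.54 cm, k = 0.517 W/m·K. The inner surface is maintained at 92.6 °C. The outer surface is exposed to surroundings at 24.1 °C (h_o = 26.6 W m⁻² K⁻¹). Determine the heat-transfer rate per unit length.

Q' = 173 W/m

Series thermal resistances, inner to outer:
  R'_cast iron = ln(0.0180/0.0148)/(2πk) = 0.1957/(2π·59.6) = 5.227×10^-4 m·K/W
  R'_PTFE = ln(0.0211/0.0180)/(2πk) = 0.1589/(2π·0.245) = 0.1032 m·K/W
  R'_HDPE = ln(0.0254/0.0211)/(2πk) = 0.1855/(2π·0.517) = 0.05710 m·K/W
  R'_conv,out = 1/(2πr h) = 1/(2π·0.0254·26.6) = 0.2356 m·K/W
ΣR = 5.227×10^-4 + 0.1032 + 0.05710 + 0.2356 = 0.3964 m·K/W
Q' = ΔT/ΣR = (92.6 °C − 24.1 °C)/0.3964 = 173 W/m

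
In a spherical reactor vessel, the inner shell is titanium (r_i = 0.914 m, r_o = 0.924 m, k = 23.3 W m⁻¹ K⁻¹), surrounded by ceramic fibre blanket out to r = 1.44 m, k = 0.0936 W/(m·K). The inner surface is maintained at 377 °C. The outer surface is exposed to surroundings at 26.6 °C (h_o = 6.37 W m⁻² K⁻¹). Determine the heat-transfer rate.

Resistance network (inner→outer):
  R_titanium = (1/0.914 − 1/0.924)/(4πk) = 0.01184/(4π·23.3) = 4.044×10^-5 K/W
  R_ceramic fibre blanket = (1/0.924 − 1/1.44)/(4πk) = 0.3878/(4π·0.0936) = 0.3297 K/W
  R_conv,out = 1/(4πr²h) = 1/(4π·1.44²·6.37) = 0.006025 K/W
ΣR = 4.044×10^-5 + 0.3297 + 0.006025 = 0.3358 K/W
Q = ΔT/ΣR = (377 °C − 26.6 °C)/0.3358 = 1040 W

Q = 1040 W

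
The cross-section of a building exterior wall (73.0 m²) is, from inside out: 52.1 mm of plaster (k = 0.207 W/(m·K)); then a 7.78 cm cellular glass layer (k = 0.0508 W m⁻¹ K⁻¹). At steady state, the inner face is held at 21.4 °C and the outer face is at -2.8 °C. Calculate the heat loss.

Q = 991 W

Treat each layer as a resistance in series:
  R_plaster = L/(kA) = 0.0521/(0.207·73.0) = 0.003448 K/W
  R_cellular glass = L/(kA) = 0.0778/(0.0508·73.0) = 0.02098 K/W
ΣR = 0.003448 + 0.02098 = 0.02443 K/W
Q = ΔT/ΣR = (21.4 °C − -2.8 °C)/0.02443 = 991 W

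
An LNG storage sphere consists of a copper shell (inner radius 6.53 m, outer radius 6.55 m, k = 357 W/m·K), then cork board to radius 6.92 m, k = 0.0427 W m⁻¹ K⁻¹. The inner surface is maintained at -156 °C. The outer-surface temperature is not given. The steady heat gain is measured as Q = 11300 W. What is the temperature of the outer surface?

Sum the resistances:
  R_copper = (1/6.53 − 1/6.55)/(4πk) = 4.676×10^-4/(4π·357) = 1.042×10^-7 K/W
  R_cork board = (1/6.55 − 1/6.92)/(4πk) = 0.008163/(4π·0.0427) = 0.01521 K/W
ΣR = 0.01521 K/W
ΔT = Q·ΣR = 11300 × 0.01521 = 171.9 K
Heat flows inward, so T_out = T_in + ΔT = -156 + 171.9 = 15.9 °C

T_out = 15.9 °C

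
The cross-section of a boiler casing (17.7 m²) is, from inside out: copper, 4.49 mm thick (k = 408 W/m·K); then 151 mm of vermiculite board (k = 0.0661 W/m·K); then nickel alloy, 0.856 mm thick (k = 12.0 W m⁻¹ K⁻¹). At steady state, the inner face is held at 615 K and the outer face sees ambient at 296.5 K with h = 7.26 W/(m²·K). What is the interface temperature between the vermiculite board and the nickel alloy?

Treat each layer as a resistance in series:
  R_copper = L/(kA) = 0.00449/(408·17.7) = 6.217×10^-7 K/W
  R_vermiculite board = L/(kA) = 0.151/(0.0661·17.7) = 0.1291 K/W
  R_nickel alloy = L/(kA) = 8.56×10^-4/(12.0·17.7) = 4.030×10^-6 K/W
  R_conv,out = 1/(hA) = 1/(7.26·17.7) = 0.007782 K/W
ΣR = 6.217×10^-7 + 0.1291 + 4.030×10^-6 + 0.007782 = 0.1369 K/W
Q = ΔT/ΣR = (615 K − 296.5 K)/0.1369 = 2327 W
From the inner boundary to the vermiculite board/nickel alloy interface, ΣR_partial = 0.1291 K/W.
T_interface = T_in − Q·ΣR_partial = 615 K − (2327)(0.1291) = 314.6 K

T = 314.6 K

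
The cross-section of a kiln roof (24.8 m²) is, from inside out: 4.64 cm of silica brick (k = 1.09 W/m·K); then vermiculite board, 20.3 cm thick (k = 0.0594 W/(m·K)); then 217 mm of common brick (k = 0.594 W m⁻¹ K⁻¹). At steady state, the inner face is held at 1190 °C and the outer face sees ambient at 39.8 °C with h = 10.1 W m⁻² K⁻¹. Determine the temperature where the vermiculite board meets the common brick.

T = 176 °C

Treat each layer as a resistance in series:
  R_silica brick = L/(kA) = 0.0464/(1.09·24.8) = 0.001716 K/W
  R_vermiculite board = L/(kA) = 0.203/(0.0594·24.8) = 0.1378 K/W
  R_common brick = L/(kA) = 0.217/(0.594·24.8) = 0.01473 K/W
  R_conv,out = 1/(hA) = 1/(10.1·24.8) = 0.003992 K/W
ΣR = 0.001716 + 0.1378 + 0.01473 + 0.003992 = 0.1582 K/W
Q = ΔT/ΣR = (1190 °C − 39.8 °C)/0.1582 = 7271 W
From the inner boundary to the vermiculite board/common brick interface, ΣR_partial = 0.1395 K/W.
T_interface = T_in − Q·ΣR_partial = 1190 °C − (7271)(0.1395) = 176 °C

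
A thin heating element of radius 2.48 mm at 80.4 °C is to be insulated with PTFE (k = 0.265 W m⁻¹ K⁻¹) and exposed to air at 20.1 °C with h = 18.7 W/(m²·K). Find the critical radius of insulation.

r_cr = 1.42 cm

For a cylinder, r_cr = k_ins/h = 0.265/18.7 = 0.0142 m = 1.42 cm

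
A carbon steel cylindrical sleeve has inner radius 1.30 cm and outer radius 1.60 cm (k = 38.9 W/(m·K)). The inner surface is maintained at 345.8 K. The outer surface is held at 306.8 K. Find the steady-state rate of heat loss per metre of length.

Q' = 2πk·ΔT/ln(r₂/r₁) = 2π × 38.9 × 39 / ln(0.0160/0.0130) = 45900 W/m

Q' = 45900 W/m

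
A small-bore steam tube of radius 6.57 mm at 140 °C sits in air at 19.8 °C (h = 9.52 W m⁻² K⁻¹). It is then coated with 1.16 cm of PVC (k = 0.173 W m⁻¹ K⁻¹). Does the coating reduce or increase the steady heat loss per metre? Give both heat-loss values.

increases: 47.2 → 64.8 W/m

Critical radius for a cylinder: r_cr = k/h = 0.0182 m = 1.82 cm.
Outer radius after coating: r₂ = 0.00657 + 0.0116 = 0.01817 m.
Since r₁ < r_cr and r₂ ≤ r_cr, the coating moves toward the maximum at r_cr — heat loss rises.
Bare: R = 1/(2πr₁h) = 2.545 m·K/W; Q = 120.2/2.545 = 47.2 W/m.
Coated: R = R_cond + R_conv = 1.856 m·K/W; Q = 120.2/1.856 = 64.8 W/m.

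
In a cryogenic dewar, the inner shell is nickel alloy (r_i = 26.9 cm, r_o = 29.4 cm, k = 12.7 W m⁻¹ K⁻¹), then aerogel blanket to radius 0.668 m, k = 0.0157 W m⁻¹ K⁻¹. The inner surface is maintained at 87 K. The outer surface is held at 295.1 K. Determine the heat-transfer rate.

Series thermal resistances, inner to outer:
  R_nickel alloy = (1/0.269 − 1/0.294)/(4πk) = 0.3161/(4π·12.7) = 0.001981 K/W
  R_aerogel blanket = (1/0.294 − 1/0.668)/(4πk) = 1.904/(4π·0.0157) = 9.652 K/W
ΣR = 0.001981 + 9.652 = 9.654 K/W
Q = ΔT/ΣR = (87 K − 295.1 K)/9.654 = -21.6 W
(Negative Q ⇒ heat flows inward; heat gain = 21.6 W.)

Q = 21.6 W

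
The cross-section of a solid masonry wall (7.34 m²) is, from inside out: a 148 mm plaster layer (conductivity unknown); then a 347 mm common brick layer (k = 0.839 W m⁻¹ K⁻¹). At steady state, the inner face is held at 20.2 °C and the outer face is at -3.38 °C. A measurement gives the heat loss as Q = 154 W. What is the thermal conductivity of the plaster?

ΣR = ΔT/Q = |20.2 − -3.38|/154 = 0.1531 K/W
Known resistances:
  R_common brick = L/(kA) = 0.347/(0.839·7.34) = 0.05635 K/W
R_plaster = ΣR − ΣR_known = 0.1531 − 0.05635 = 0.09675 K/W
L/(kA) = 0.09675 ⇒ k = 0.148/(0.09675·7.34) = 0.208 W/m·K

k = 0.208 W/m·K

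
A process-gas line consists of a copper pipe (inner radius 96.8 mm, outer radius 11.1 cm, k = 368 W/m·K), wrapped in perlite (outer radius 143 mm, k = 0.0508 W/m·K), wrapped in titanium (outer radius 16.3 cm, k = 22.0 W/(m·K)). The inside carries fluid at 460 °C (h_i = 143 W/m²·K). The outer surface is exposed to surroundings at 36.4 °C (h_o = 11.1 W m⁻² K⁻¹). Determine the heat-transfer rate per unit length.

Q' = 474 W/m

Treat each layer as a resistance in series:
  R'_conv,in = 1/(2πr h) = 1/(2π·0.0968·143) = 0.01150 m·K/W
  R'_copper = ln(0.111/0.0968)/(2πk) = 0.1369/(2π·368) = 5.920×10^-5 m·K/W
  R'_perlite = ln(0.143/0.111)/(2πk) = 0.2533/(2π·0.0508) = 0.7936 m·K/W
  R'_titanium = ln(0.163/0.143)/(2πk) = 0.1309/(2π·22.0) = 9.470×10^-4 m·K/W
  R'_conv,out = 1/(2πr h) = 1/(2π·0.163·11.1) = 0.08796 m·K/W
ΣR = 0.01150 + 5.920×10^-5 + 0.7936 + 9.470×10^-4 + 0.08796 = 0.8941 m·K/W
Q' = ΔT/ΣR = (460 °C − 36.4 °C)/0.8941 = 474 W/m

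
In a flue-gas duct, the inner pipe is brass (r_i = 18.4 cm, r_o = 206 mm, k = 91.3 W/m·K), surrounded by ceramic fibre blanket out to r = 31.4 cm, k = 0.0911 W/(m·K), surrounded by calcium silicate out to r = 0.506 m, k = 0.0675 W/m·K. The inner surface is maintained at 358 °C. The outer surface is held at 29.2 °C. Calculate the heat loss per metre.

Q' = 177 W/m

Resistance network (inner→outer):
  R'_brass = ln(0.206/0.184)/(2πk) = 0.1129/(2π·91.3) = 1.969×10^-4 m·K/W
  R'_ceramic fibre blanket = ln(0.314/0.206)/(2πk) = 0.4215/(2π·0.0911) = 0.7364 m·K/W
  R'_calcium silicate = ln(0.506/0.314)/(2πk) = 0.4771/(2π·0.0675) = 1.125 m·K/W
ΣR = 1.969×10^-4 + 0.7364 + 1.125 = 1.862 m·K/W
Q' = ΔT/ΣR = (358 °C − 29.2 °C)/1.862 = 177 W/m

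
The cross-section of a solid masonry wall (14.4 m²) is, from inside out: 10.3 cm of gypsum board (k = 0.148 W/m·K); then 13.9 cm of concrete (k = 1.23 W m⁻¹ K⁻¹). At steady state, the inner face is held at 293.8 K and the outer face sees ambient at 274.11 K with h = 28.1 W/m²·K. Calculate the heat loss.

Resistance network (inner→outer):
  R_gypsum board = L/(kA) = 0.103/(0.148·14.4) = 0.04833 K/W
  R_concrete = L/(kA) = 0.139/(1.23·14.4) = 0.007848 K/W
  R_conv,out = 1/(hA) = 1/(28.1·14.4) = 0.002471 K/W
ΣR = 0.04833 + 0.007848 + 0.002471 = 0.05865 K/W
Q = ΔT/ΣR = (293.8 K − 274.11 K)/0.05865 = 336 W

Q = 336 W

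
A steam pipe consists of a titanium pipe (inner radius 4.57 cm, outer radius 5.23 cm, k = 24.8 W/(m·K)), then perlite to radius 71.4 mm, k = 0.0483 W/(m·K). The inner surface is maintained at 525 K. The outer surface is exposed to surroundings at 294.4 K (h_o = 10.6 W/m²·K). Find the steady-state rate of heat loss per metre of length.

Q' = 186 W/m

Treat each layer as a resistance in series:
  R'_titanium = ln(0.0523/0.0457)/(2πk) = 0.1349/(2π·24.8) = 8.657×10^-4 m·K/W
  R'_perlite = ln(0.0714/0.0523)/(2πk) = 0.3113/(2π·0.0483) = 1.026 m·K/W
  R'_conv,out = 1/(2πr h) = 1/(2π·0.0714·10.6) = 0.2103 m·K/W
ΣR = 8.657×10^-4 + 1.026 + 0.2103 = 1.237 m·K/W
Q' = ΔT/ΣR = (525 K − 294.4 K)/1.237 = 186 W/m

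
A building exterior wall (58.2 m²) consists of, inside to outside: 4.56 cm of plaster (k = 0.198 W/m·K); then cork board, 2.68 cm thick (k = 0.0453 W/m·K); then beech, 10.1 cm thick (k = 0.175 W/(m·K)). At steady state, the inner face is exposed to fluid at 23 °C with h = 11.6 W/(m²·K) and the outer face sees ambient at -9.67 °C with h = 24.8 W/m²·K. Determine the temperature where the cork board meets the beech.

T = 3.55 °C

Series thermal resistances, inner to outer:
  R_conv,in = 1/(hA) = 1/(11.6·58.2) = 0.001481 K/W
  R_plaster = L/(kA) = 0.0456/(0.198·58.2) = 0.003957 K/W
  R_cork board = L/(kA) = 0.0268/(0.0453·58.2) = 0.01017 K/W
  R_beech = L/(kA) = 0.101/(0.175·58.2) = 0.009917 K/W
  R_conv,out = 1/(hA) = 1/(24.8·58.2) = 6.928×10^-4 K/W
ΣR = 0.001481 + 0.003957 + 0.01017 + 0.009917 + 6.928×10^-4 = 0.02622 K/W
Q = ΔT/ΣR = (23 °C − -9.67 °C)/0.02622 = 1246 W
From the inner boundary to the cork board/beech interface, ΣR_partial = 0.01561 K/W.
T_interface = T_in − Q·ΣR_partial = 23 °C − (1246)(0.01561) = 3.55 °C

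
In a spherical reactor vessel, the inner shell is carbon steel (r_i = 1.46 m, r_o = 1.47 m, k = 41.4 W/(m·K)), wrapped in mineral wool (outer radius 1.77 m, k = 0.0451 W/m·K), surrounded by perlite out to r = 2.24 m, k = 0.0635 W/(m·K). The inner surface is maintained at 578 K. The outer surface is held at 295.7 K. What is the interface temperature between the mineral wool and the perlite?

Resistance network (inner→outer):
  R_carbon steel = (1/1.46 − 1/1.47)/(4πk) = 0.004659/(4π·41.4) = 8.956×10^-6 K/W
  R_mineral wool = (1/1.47 − 1/1.77)/(4πk) = 0.1153/(4π·0.0451) = 0.2034 K/W
  R_perlite = (1/1.77 − 1/2.24)/(4πk) = 0.1185/(4π·0.0635) = 0.1486 K/W
ΣR = 8.956×10^-6 + 0.2034 + 0.1486 = 0.3520 K/W
Q = ΔT/ΣR = (578 K − 295.7 K)/0.3520 = 802.0 W
From the inner boundary to the mineral wool/perlite interface, ΣR_partial = 0.2034 K/W.
T_interface = T_in − Q·ΣR_partial = 578 K − (802.0)(0.2034) = 415 K

T = 415 K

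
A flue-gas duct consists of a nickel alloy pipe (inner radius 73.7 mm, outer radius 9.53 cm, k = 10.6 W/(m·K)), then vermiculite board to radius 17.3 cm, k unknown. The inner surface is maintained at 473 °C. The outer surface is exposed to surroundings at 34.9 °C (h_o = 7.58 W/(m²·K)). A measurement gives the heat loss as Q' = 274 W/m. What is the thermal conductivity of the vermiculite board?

ΣR = ΔT/Q' = |473 − 34.9|/274 = 1.599 m·K/W
Known resistances:
  R'_nickel alloy = ln(0.0953/0.0737)/(2πk) = 0.2570/(2π·10.6) = 0.003859 m·K/W
  R'_conv,out = 1/(2πr h) = 1/(2π·0.173·7.58) = 0.1214 m·K/W
R_vermiculite board = ΣR − ΣR_known = 1.599 − 0.1253 = 1.474 m·K/W
ln(r₂/r₁)/(2πk) = 1.474 ⇒ k = 0.5963/(2π·1.474) = 0.0644 W/m·K

k = 0.0644 W/m·K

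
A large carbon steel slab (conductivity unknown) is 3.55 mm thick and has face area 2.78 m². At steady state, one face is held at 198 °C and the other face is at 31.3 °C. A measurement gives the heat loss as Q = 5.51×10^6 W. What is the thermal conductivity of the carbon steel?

k = 42.2 W/m·K

ΣR = ΔT/Q = |198 − 31.3|/5.51×10^6 = 3.025×10^-5 K/W
L/(kA) = 3.025×10^-5 ⇒ k = 0.00355/(3.025×10^-5·2.78) = 42.2 W/m·K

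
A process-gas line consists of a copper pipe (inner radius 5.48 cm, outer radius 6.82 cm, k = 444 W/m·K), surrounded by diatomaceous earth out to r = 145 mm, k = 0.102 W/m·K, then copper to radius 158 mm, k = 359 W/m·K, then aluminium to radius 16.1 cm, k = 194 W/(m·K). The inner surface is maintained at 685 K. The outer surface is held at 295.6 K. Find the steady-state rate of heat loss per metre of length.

Q' = 331 W/m

Resistance network (inner→outer):
  R'_copper = ln(0.0682/0.0548)/(2πk) = 0.2188/(2π·444) = 7.841×10^-5 m·K/W
  R'_diatomaceous earth = ln(0.145/0.0682)/(2πk) = 0.7543/(2π·0.102) = 1.177 m·K/W
  R'_copper = ln(0.158/0.145)/(2πk) = 0.08586/(2π·359) = 3.806×10^-5 m·K/W
  R'_aluminium = ln(0.161/0.158)/(2πk) = 0.01881/(2π·194) = 1.543×10^-5 m·K/W
ΣR = 7.841×10^-5 + 1.177 + 3.806×10^-5 + 1.543×10^-5 = 1.177 m·K/W
Q' = ΔT/ΣR = (685 K − 295.6 K)/1.177 = 331 W/m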